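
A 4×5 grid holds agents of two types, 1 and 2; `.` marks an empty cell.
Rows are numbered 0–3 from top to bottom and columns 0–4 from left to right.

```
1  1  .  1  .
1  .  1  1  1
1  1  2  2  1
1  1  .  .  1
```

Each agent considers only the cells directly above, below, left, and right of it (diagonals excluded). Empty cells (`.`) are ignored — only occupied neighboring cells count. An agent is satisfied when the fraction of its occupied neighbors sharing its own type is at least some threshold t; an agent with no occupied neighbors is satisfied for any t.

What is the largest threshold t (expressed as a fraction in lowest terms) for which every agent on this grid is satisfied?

1/3

Row 0: (0,0)1 2/2 · (0,1)1 1/1 · (0,3)1 1/1
Row 1: (1,0)1 2/2 · (1,2)1 1/2 · (1,3)1 3/4 · (1,4)1 2/2
Row 2: (2,0)1 3/3 · (2,1)1 2/3 · (2,2)2 1/3 · (2,3)2 1/3 · (2,4)1 2/3
Row 3: (3,0)1 2/2 · (3,1)1 2/2 · (3,4)1 1/1
The smallest same-type fraction is 1/3 at (2,2), which reduces to 1/3. Any threshold above that leaves this agent unsatisfied.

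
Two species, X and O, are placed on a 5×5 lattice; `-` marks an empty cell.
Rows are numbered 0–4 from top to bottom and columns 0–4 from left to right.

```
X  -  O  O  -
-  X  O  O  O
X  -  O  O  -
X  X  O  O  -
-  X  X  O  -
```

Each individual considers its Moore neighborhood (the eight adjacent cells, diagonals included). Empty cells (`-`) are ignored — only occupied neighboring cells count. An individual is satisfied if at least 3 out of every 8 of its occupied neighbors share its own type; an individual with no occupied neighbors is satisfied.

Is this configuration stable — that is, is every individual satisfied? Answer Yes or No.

(0,0)X 1/1 ok
(0,2)O 3/4 ok
(0,3)O 4/4 ok
(1,1)X 2/5 ok
(1,2)O 5/6 ok
(1,3)O 6/6 ok
(1,4)O 3/3 ok
(2,0)X 3/3 ok
(2,2)O 5/7 ok
(2,3)O 6/6 ok
(3,0)X 3/3 ok
(3,1)X 4/6 ok
(3,2)O 4/7 ok
(3,3)O 4/5 ok
(4,1)X 3/4 ok
(4,2)X 2/5 ok
(4,3)O 2/3 ok
All meet the threshold, so the configuration is stable.

Yes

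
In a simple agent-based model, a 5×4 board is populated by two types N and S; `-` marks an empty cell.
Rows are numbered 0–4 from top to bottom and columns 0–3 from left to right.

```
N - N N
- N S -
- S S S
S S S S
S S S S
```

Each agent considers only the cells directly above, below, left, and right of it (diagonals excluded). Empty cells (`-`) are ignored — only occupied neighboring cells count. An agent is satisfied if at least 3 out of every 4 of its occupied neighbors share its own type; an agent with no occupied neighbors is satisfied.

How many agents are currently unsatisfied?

(0,0)N 0/0 satisfied
(0,2)N 1/2 not
(0,3)N 1/1 satisfied
(1,1)N 0/2 not
(1,2)S 1/3 not
(2,1)S 2/3 not
(2,2)S 4/4 satisfied
(2,3)S 2/2 satisfied
(3,0)S 2/2 satisfied
(3,1)S 4/4 satisfied
(3,2)S 4/4 satisfied
(3,3)S 3/3 satisfied
(4,0)S 2/2 satisfied
(4,1)S 3/3 satisfied
(4,2)S 3/3 satisfied
(4,3)S 2/2 satisfied
Unsatisfied: (0,2), (1,1), (1,2), (2,1) — 4 in total.

4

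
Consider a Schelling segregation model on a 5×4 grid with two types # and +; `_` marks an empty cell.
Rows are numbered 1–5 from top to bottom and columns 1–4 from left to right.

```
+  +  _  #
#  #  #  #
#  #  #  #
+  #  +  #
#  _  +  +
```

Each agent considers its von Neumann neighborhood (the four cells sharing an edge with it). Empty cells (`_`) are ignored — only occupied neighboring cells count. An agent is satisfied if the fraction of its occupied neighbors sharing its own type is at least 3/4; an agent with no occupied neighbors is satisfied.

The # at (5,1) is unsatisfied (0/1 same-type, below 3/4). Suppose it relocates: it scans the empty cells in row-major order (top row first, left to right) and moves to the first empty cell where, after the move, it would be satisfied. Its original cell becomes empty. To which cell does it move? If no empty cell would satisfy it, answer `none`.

none

Vacating (5,1). Empty cells in order:
  (1,3): 2/3 same-type → still unsatisfied.
  (5,2): 1/2 same-type → still unsatisfied.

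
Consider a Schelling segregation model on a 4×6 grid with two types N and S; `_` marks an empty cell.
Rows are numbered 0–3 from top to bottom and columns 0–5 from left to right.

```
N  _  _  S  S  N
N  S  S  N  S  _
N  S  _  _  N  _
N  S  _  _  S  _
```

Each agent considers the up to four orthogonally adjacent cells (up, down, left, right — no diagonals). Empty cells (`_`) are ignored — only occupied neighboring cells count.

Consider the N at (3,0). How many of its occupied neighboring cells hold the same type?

1

Occupied neighbors of (3,0): (2,0)=N, (3,1)=S.
Same type (N): 1 of 2.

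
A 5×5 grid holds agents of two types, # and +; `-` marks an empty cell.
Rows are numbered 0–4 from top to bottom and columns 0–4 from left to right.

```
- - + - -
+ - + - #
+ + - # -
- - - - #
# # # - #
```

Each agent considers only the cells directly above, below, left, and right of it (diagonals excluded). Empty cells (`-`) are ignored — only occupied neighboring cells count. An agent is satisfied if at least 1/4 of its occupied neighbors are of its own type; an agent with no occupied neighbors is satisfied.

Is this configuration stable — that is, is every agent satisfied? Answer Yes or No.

Yes

Row 0: (0,2)+ 1/1 ✓
Row 1: (1,0)+ 1/1 ✓ · (1,2)+ 1/1 ✓ · (1,4)# 0/0 ✓
Row 2: (2,0)+ 2/2 ✓ · (2,1)+ 1/1 ✓ · (2,3)# 0/0 ✓
Row 3: (3,4)# 1/1 ✓
Row 4: (4,0)# 1/1 ✓ · (4,1)# 2/2 ✓ · (4,2)# 1/1 ✓ · (4,4)# 1/1 ✓
All meet the threshold, so the configuration is stable.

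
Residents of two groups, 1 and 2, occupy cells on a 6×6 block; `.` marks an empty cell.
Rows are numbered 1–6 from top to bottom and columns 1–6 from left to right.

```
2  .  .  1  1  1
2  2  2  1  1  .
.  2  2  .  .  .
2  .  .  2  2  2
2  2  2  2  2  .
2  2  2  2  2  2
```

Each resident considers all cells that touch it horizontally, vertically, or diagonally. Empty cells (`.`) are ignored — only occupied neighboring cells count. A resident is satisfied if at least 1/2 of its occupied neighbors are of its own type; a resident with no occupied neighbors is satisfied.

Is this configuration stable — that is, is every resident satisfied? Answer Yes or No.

Row 1: (1,1)2 2/2 ✓ · (1,4)1 3/4 ✓ · (1,5)1 4/4 ✓ · (1,6)1 2/2 ✓
Row 2: (2,1)2 3/3 ✓ · (2,2)2 5/5 ✓ · (2,3)2 3/5 ✓ · (2,4)1 3/5 ✓ · (2,5)1 4/4 ✓
Row 3: (3,2)2 5/5 ✓ · (3,3)2 4/5 ✓
Row 4: (4,1)2 3/3 ✓ · (4,4)2 5/5 ✓ · (4,5)2 4/4 ✓ · (4,6)2 2/2 ✓
Row 5: (5,1)2 4/4 ✓ · (5,2)2 6/6 ✓ · (5,3)2 6/6 ✓ · (5,4)2 7/7 ✓ · (5,5)2 7/7 ✓
Row 6: (6,1)2 3/3 ✓ · (6,2)2 5/5 ✓ · (6,3)2 5/5 ✓ · (6,4)2 5/5 ✓ · (6,5)2 4/4 ✓ · (6,6)2 2/2 ✓
All meet the threshold, so the configuration is stable.

Yes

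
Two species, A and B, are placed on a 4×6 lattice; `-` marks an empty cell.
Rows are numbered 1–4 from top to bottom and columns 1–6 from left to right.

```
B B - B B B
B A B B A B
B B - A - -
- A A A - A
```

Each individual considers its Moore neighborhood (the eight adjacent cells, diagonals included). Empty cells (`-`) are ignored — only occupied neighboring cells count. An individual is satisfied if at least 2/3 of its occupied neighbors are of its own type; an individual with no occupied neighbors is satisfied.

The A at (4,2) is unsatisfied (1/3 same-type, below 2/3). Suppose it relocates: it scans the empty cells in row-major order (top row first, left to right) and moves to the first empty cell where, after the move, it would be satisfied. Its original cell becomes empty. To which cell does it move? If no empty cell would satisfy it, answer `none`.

(3,5)

Vacating (4,2). Empty cells in order:
  (1,3): 1/5 same-type → still unsatisfied.
  (3,3): 4/7 same-type → still unsatisfied.
  (3,5): 4/6 same-type → satisfied — stop here.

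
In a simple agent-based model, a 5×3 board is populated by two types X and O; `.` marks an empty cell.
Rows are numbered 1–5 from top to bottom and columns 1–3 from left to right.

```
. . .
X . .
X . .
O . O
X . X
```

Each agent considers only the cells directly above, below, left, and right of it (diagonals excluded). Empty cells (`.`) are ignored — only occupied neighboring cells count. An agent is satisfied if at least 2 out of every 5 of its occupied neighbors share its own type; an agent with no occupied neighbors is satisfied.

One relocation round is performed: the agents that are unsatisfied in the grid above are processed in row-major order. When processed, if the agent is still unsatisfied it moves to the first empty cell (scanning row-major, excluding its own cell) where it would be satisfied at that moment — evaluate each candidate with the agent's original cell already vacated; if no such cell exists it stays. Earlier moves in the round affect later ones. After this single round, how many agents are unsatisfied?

Initially unsatisfied (in order): (4,1), (4,3), (5,1), (5,3).
  (4,1) → (1,2).
  (4,3) → (1,1).
  (5,1): now satisfied by earlier moves; stays.
  (5,3): now satisfied by earlier moves; stays.
Resulting grid:
O O .
X . .
X . .
. . .
X . X
All satisfied now.

0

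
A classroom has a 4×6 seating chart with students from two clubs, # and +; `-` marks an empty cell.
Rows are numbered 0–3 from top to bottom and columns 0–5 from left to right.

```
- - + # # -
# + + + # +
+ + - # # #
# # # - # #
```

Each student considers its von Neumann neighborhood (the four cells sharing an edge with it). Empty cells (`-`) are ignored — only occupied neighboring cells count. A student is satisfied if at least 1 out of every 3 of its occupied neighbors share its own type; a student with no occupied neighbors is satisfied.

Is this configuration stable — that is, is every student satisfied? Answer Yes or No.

Row 0: (0,2)+ 1/2 ✓ · (0,3)# 1/3 ✓ · (0,4)# 2/2 ✓
Row 1: (1,0)# 0/2 ✗ · (1,1)+ 2/3 ✓ · (1,2)+ 3/3 ✓ · (1,3)+ 1/4 ✗ · (1,4)# 2/4 ✓ · (1,5)+ 0/2 ✗
Row 2: (2,0)+ 1/3 ✓ · (2,1)+ 2/3 ✓ · (2,3)# 1/2 ✓ · (2,4)# 4/4 ✓ · (2,5)# 2/3 ✓
Row 3: (3,0)# 1/2 ✓ · (3,1)# 2/3 ✓ · (3,2)# 1/1 ✓ · (3,4)# 2/2 ✓ · (3,5)# 2/2 ✓
For instance (1,0) has only 0/2 same-type neighbors, below 1/3.

No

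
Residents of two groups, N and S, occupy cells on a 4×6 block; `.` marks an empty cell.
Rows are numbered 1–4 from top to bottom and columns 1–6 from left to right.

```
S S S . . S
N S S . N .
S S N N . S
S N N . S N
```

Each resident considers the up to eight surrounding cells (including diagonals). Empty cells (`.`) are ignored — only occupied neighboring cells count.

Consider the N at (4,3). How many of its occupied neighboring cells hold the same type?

3

Occupied neighbors of (4,3): (3,2)=S, (3,3)=N, (3,4)=N, (4,2)=N.
Same type (N): 3 of 4.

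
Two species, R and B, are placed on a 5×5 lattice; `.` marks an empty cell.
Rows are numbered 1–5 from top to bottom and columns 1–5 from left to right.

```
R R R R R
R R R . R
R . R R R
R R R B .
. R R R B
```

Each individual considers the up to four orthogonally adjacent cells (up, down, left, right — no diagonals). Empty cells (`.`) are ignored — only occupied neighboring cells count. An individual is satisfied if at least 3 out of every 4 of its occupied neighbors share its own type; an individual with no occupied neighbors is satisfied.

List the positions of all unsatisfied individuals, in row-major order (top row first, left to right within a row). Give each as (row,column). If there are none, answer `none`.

(1,1)R 2/2 ✓
(1,2)R 3/3 ✓
(1,3)R 3/3 ✓
(1,4)R 2/2 ✓
(1,5)R 2/2 ✓
(2,1)R 3/3 ✓
(2,2)R 3/3 ✓
(2,3)R 3/3 ✓
(2,5)R 2/2 ✓
(3,1)R 2/2 ✓
(3,3)R 3/3 ✓
(3,4)R 2/3 ✗
(3,5)R 2/2 ✓
(4,1)R 2/2 ✓
(4,2)R 3/3 ✓
(4,3)R 3/4 ✓
(4,4)B 0/3 ✗
(5,2)R 2/2 ✓
(5,3)R 3/3 ✓
(5,4)R 1/3 ✗
(5,5)B 0/1 ✗

(3,4), (4,4), (5,4), (5,5)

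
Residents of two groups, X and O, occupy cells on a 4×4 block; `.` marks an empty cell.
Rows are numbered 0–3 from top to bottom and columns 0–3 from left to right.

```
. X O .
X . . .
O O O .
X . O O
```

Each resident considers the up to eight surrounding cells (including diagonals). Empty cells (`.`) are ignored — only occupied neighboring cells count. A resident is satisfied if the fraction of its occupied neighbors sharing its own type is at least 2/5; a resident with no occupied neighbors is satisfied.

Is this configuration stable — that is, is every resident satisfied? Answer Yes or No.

No

Row 0: (0,1)X 1/2 satisfied · (0,2)O 0/1 not
Row 1: (1,0)X 1/3 not
Row 2: (2,0)O 1/3 not · (2,1)O 3/5 satisfied · (2,2)O 3/3 satisfied
Row 3: (3,0)X 0/2 not · (3,2)O 3/3 satisfied · (3,3)O 2/2 satisfied
For instance (0,2) has only 0/1 same-type neighbors, below 2/5.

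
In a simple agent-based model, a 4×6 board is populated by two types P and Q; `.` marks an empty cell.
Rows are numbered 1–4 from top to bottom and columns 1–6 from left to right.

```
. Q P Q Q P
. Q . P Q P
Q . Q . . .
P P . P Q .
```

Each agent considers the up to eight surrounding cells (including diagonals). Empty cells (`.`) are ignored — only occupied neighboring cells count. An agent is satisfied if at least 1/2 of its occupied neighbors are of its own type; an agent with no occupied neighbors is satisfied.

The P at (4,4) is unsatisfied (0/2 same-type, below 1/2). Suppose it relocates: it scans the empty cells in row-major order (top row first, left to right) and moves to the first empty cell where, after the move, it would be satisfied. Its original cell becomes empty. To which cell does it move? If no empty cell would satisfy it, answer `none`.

(3,5)

Vacating (4,4). Empty cells in order:
  (1,1): 0/2 same-type → still unsatisfied.
  (2,1): 0/3 same-type → still unsatisfied.
  (2,3): 2/6 same-type → still unsatisfied.
  (3,2): 2/5 same-type → still unsatisfied.
  (3,4): 1/4 same-type → still unsatisfied.
  (3,5): 2/4 same-type → satisfied — stop here.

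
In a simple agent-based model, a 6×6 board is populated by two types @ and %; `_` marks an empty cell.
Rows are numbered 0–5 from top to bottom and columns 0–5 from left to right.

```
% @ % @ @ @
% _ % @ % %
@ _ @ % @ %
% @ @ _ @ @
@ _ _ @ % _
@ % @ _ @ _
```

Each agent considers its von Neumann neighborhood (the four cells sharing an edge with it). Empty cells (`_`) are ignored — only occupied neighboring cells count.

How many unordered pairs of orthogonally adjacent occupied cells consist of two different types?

Scan each occupied cell's neighbors to the right and below so each pair is counted once.
Row 0: %(0,0)–@(0,1)≠ %(0,0)–%(1,0)= @(0,1)–%(0,2)≠ %(0,2)–@(0,3)≠ %(0,2)–%(1,2)= @(0,3)–@(0,4)= @(0,3)–@(1,3)= @(0,4)–@(0,5)= @(0,4)–%(1,4)≠ @(0,5)–%(1,5)≠  → 5/10 unlike.
Row 1: %(1,0)–@(2,0)≠ %(1,2)–@(1,3)≠ %(1,2)–@(2,2)≠ @(1,3)–%(1,4)≠ @(1,3)–%(2,3)≠ %(1,4)–%(1,5)= %(1,4)–@(2,4)≠ %(1,5)–%(2,5)=  → 6/8 unlike.
Row 2: @(2,0)–%(3,0)≠ @(2,2)–%(2,3)≠ @(2,2)–@(3,2)= %(2,3)–@(2,4)≠ @(2,4)–%(2,5)≠ @(2,4)–@(3,4)= %(2,5)–@(3,5)≠  → 5/7 unlike.
Row 3: %(3,0)–@(3,1)≠ %(3,0)–@(4,0)≠ @(3,1)–@(3,2)= @(3,4)–@(3,5)= @(3,4)–%(4,4)≠  → 3/5 unlike.
Row 4: @(4,0)–@(5,0)= @(4,3)–%(4,4)≠ %(4,4)–@(5,4)≠  → 2/3 unlike.
Row 5: @(5,0)–%(5,1)≠ %(5,1)–@(5,2)≠  → 2/2 unlike.
Total adjacent occupied pairs: 35; unlike-type pairs: 23.

23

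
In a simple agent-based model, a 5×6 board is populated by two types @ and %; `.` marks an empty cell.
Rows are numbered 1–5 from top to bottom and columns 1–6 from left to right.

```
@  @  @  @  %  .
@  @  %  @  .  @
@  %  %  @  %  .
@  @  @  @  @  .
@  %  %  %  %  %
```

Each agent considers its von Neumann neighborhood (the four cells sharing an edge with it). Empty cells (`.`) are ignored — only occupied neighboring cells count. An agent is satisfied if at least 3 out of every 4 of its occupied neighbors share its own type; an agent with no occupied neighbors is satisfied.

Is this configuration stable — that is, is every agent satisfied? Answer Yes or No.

(1,1)@ 2/2 ok
(1,2)@ 3/3 ok
(1,3)@ 2/3 unhappy
(1,4)@ 2/3 unhappy
(1,5)% 0/1 unhappy
(2,1)@ 3/3 ok
(2,2)@ 2/4 unhappy
(2,3)% 1/4 unhappy
(2,4)@ 2/3 unhappy
(2,6)@ 0/0 ok
(3,1)@ 2/3 unhappy
(3,2)% 1/4 unhappy
(3,3)% 2/4 unhappy
(3,4)@ 2/4 unhappy
(3,5)% 0/2 unhappy
(4,1)@ 3/3 ok
(4,2)@ 2/4 unhappy
(4,3)@ 2/4 unhappy
(4,4)@ 3/4 ok
(4,5)@ 1/3 unhappy
(5,1)@ 1/2 unhappy
(5,2)% 1/3 unhappy
(5,3)% 2/3 unhappy
(5,4)% 2/3 unhappy
(5,5)% 2/3 unhappy
(5,6)% 1/1 ok
For instance (1,3) has only 2/3 same-type neighbors, below 3/4.

No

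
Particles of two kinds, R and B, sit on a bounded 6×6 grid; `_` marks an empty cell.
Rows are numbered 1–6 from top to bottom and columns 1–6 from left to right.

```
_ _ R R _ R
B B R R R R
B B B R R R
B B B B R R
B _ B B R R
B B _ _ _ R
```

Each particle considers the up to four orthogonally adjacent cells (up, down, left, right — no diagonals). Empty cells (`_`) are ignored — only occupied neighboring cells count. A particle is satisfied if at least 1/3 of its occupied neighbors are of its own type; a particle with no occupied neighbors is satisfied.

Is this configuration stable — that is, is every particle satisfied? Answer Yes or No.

(1,3)R 2/2 satisfied
(1,4)R 2/2 satisfied
(1,6)R 1/1 satisfied
(2,1)B 2/2 satisfied
(2,2)B 2/3 satisfied
(2,3)R 2/4 satisfied
(2,4)R 4/4 satisfied
(2,5)R 3/3 satisfied
(2,6)R 3/3 satisfied
(3,1)B 3/3 satisfied
(3,2)B 4/4 satisfied
(3,3)B 2/4 satisfied
(3,4)R 2/4 satisfied
(3,5)R 4/4 satisfied
(3,6)R 3/3 satisfied
(4,1)B 3/3 satisfied
(4,2)B 3/3 satisfied
(4,3)B 4/4 satisfied
(4,4)B 2/4 satisfied
(4,5)R 3/4 satisfied
(4,6)R 3/3 satisfied
(5,1)B 2/2 satisfied
(5,3)B 2/2 satisfied
(5,4)B 2/3 satisfied
(5,5)R 2/3 satisfied
(5,6)R 3/3 satisfied
(6,1)B 2/2 satisfied
(6,2)B 1/1 satisfied
(6,6)R 1/1 satisfied
All meet the threshold, so the configuration is stable.

Yes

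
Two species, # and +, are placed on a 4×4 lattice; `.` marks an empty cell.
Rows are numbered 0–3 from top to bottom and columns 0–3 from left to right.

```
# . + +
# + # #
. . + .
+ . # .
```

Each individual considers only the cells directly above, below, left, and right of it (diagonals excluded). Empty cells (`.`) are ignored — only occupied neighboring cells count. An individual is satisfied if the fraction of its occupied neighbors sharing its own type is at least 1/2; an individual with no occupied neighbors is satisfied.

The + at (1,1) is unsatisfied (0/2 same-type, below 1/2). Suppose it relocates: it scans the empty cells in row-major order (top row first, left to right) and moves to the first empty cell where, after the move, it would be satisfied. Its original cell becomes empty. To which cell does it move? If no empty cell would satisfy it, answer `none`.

(0,1)

Vacating (1,1). Empty cells in order:
  (0,1): 1/2 same-type → satisfied — stop here.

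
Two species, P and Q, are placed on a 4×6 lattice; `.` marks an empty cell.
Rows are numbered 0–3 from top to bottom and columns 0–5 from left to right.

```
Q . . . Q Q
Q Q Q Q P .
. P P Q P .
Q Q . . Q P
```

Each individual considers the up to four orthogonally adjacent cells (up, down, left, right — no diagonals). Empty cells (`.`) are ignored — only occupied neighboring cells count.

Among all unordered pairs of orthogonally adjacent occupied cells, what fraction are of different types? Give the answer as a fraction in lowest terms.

Scan each occupied cell's neighbors to the right and below so each pair is counted once.
From row 0: 1 unlike of 3 pairs (running 1/3).
From row 1: 3 unlike of 8 pairs (running 4/11).
From row 2: 4 unlike of 5 pairs (running 8/16).
From row 3: 1 unlike of 2 pairs (running 9/18).
Total adjacent occupied pairs: 18; unlike-type pairs: 9.
9/18 reduces to 1/2.

1/2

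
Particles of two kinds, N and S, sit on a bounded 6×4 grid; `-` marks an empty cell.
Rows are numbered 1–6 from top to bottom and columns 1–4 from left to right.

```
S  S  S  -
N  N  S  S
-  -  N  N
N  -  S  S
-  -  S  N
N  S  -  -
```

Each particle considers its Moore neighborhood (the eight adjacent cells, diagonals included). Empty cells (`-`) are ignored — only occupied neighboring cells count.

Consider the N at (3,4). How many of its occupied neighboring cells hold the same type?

1

Occupied neighbors of (3,4): (2,3)=S, (2,4)=S, (3,3)=N, (4,3)=S, (4,4)=S.
Same type (N): 1 of 5.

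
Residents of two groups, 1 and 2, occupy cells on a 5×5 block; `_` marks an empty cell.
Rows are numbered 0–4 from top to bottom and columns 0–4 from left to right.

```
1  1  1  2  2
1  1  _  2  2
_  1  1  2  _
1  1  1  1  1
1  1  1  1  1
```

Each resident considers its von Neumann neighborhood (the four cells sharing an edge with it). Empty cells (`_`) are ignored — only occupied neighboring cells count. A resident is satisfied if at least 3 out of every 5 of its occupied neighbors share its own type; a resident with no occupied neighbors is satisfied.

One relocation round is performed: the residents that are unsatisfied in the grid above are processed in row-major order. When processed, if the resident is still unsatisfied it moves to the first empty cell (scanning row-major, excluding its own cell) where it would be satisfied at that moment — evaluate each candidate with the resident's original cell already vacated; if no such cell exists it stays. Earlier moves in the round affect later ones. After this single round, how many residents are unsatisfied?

Initially unsatisfied (in order): (0,2), (2,3).
  (0,2) → (1,2).
  (2,3): no empty cell satisfies it; stays.
Resulting grid:
1 1 _ 2 2
1 1 1 2 2
_ 1 1 2 _
1 1 1 1 1
1 1 1 1 1
Unsatisfied now: (2,3).

1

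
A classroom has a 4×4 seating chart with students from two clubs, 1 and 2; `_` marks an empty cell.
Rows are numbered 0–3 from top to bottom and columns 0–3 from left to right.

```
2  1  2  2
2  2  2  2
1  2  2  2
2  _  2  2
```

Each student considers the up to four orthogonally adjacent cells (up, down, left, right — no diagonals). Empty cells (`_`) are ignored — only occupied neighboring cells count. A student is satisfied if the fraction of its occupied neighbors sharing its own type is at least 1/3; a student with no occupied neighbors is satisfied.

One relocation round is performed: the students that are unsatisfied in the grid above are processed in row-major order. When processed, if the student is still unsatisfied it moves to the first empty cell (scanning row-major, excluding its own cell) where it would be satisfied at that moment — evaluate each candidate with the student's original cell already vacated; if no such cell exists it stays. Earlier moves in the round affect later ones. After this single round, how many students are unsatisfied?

Initially unsatisfied (in order): (0,1), (2,0), (3,0).
  (0,1): no empty cell satisfies it; stays.
  (2,0): no empty cell satisfies it; stays.
  (3,0) → (3,1).
Resulting grid:
2 1 2 2
2 2 2 2
1 2 2 2
_ 2 2 2
Unsatisfied now: (0,1), (2,0).

2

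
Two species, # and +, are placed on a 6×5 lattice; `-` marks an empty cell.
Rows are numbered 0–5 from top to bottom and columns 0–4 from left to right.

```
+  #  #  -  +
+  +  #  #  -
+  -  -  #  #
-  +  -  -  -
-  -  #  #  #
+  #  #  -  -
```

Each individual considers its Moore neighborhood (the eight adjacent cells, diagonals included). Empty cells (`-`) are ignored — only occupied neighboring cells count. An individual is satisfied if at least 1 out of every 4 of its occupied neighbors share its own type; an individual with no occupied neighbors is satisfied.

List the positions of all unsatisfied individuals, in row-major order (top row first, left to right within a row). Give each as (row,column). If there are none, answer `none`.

(0,0)+ 2/3 ok
(0,1)# 2/5 ok
(0,2)# 3/4 ok
(0,4)+ 0/1 unhappy
(1,0)+ 3/4 ok
(1,1)+ 3/6 ok
(1,2)# 4/5 ok
(1,3)# 4/5 ok
(2,0)+ 3/3 ok
(2,3)# 3/3 ok
(2,4)# 2/2 ok
(3,1)+ 1/2 ok
(4,2)# 3/4 ok
(4,3)# 3/3 ok
(4,4)# 1/1 ok
(5,0)+ 0/1 unhappy
(5,1)# 2/3 ok
(5,2)# 3/3 ok

(0,4), (5,0)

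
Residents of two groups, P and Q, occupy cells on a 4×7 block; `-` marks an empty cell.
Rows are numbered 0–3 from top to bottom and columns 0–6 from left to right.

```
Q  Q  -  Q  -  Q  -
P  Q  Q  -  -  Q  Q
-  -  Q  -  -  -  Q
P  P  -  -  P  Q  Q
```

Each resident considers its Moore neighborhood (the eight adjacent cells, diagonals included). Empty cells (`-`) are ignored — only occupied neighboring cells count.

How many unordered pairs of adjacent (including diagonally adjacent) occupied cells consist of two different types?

Scan each occupied cell's neighbors to the right and below (and the two forward diagonals) so each pair is counted once.
Row 0: Q(0,0)–Q(0,1)= Q(0,0)–P(1,0)≠ Q(0,0)–Q(1,1)= Q(0,1)–Q(1,1)= Q(0,1)–Q(1,2)= Q(0,1)–P(1,0)≠ Q(0,3)–Q(1,2)= Q(0,5)–Q(1,5)= Q(0,5)–Q(1,6)=  → 2/9 unlike.
Row 1: P(1,0)–Q(1,1)≠ Q(1,1)–Q(1,2)= Q(1,1)–Q(2,2)= Q(1,2)–Q(2,2)= Q(1,5)–Q(1,6)= Q(1,5)–Q(2,6)= Q(1,6)–Q(2,6)=  → 1/7 unlike.
Row 2: Q(2,2)–P(3,1)≠ Q(2,6)–Q(3,6)= Q(2,6)–Q(3,5)=  → 1/3 unlike.
Row 3: P(3,0)–P(3,1)= P(3,4)–Q(3,5)≠ Q(3,5)–Q(3,6)=  → 1/3 unlike.
Total adjacent occupied pairs: 22; unlike-type pairs: 5.

5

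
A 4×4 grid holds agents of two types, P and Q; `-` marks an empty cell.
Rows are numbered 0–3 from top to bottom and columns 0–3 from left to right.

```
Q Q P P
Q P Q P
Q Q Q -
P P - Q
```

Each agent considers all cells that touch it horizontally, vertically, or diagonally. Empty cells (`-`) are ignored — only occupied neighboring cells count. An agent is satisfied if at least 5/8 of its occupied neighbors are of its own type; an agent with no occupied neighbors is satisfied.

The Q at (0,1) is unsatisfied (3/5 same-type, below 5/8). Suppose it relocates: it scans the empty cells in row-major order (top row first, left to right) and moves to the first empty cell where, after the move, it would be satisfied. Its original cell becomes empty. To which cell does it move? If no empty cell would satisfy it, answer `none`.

(2,3)

Vacating (0,1). Empty cells in order:
  (2,3): 3/4 same-type → satisfied — stop here.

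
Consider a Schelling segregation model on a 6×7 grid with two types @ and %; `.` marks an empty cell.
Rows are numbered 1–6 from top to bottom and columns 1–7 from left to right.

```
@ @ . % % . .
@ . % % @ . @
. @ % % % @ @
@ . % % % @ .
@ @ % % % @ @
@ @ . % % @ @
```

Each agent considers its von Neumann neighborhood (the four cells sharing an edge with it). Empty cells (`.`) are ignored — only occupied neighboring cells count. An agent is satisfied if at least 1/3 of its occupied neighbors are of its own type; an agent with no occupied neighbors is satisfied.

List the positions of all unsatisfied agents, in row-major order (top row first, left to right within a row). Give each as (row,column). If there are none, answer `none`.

(2,5), (3,2)

Row 1: (1,1)@ 2/2 ✓ · (1,2)@ 1/1 ✓ · (1,4)% 2/2 ✓ · (1,5)% 1/2 ✓
Row 2: (2,1)@ 1/1 ✓ · (2,3)% 2/2 ✓ · (2,4)% 3/4 ✓ · (2,5)@ 0/3 ✗ · (2,7)@ 1/1 ✓
Row 3: (3,2)@ 0/1 ✗ · (3,3)% 3/4 ✓ · (3,4)% 4/4 ✓ · (3,5)% 2/4 ✓ · (3,6)@ 2/3 ✓ · (3,7)@ 2/2 ✓
Row 4: (4,1)@ 1/1 ✓ · (4,3)% 3/3 ✓ · (4,4)% 4/4 ✓ · (4,5)% 3/4 ✓ · (4,6)@ 2/3 ✓
Row 5: (5,1)@ 3/3 ✓ · (5,2)@ 2/3 ✓ · (5,3)% 2/3 ✓ · (5,4)% 4/4 ✓ · (5,5)% 3/4 ✓ · (5,6)@ 3/4 ✓ · (5,7)@ 2/2 ✓
Row 6: (6,1)@ 2/2 ✓ · (6,2)@ 2/2 ✓ · (6,4)% 2/2 ✓ · (6,5)% 2/3 ✓ · (6,6)@ 2/3 ✓ · (6,7)@ 2/2 ✓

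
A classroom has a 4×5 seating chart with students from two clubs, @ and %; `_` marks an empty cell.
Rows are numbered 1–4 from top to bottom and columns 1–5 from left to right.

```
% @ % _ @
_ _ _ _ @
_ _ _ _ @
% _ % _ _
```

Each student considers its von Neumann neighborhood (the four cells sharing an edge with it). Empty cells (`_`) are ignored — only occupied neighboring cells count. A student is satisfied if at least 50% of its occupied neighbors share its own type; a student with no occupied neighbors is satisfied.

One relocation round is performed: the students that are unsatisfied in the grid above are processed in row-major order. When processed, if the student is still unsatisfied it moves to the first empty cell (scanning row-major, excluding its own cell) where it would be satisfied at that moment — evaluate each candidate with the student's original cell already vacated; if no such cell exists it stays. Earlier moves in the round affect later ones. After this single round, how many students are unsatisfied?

0

Initially unsatisfied (in order): (1,1), (1,2), (1,3).
  (1,1) → (1,4).
  (1,2) → (1,1).
  (1,3): now satisfied by earlier moves; stays.
Resulting grid:
@ _ % % @
_ _ _ _ @
_ _ _ _ @
% _ % _ _
All satisfied now.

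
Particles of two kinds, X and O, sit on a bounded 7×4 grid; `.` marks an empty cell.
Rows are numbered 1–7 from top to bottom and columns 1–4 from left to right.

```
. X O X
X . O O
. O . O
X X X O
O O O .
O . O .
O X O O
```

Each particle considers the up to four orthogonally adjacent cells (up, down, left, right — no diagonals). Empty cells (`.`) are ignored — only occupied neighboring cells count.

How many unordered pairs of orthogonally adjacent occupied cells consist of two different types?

10

Scan each occupied cell's neighbors to the right and below so each pair is counted once.
Row 1: X(1,2)–O(1,3)≠ O(1,3)–X(1,4)≠ O(1,3)–O(2,3)= X(1,4)–O(2,4)≠  → 3/4 unlike.
Row 2: O(2,3)–O(2,4)= O(2,4)–O(3,4)=  → 0/2 unlike.
Row 3: O(3,2)–X(4,2)≠ O(3,4)–O(4,4)=  → 1/2 unlike.
Row 4: X(4,1)–X(4,2)= X(4,1)–O(5,1)≠ X(4,2)–X(4,3)= X(4,2)–O(5,2)≠ X(4,3)–O(4,4)≠ X(4,3)–O(5,3)≠  → 4/6 unlike.
Row 5: O(5,1)–O(5,2)= O(5,1)–O(6,1)= O(5,2)–O(5,3)= O(5,3)–O(6,3)=  → 0/4 unlike.
Row 6: O(6,1)–O(7,1)= O(6,3)–O(7,3)=  → 0/2 unlike.
Row 7: O(7,1)–X(7,2)≠ X(7,2)–O(7,3)≠ O(7,3)–O(7,4)=  → 2/3 unlike.
Total adjacent occupied pairs: 23; unlike-type pairs: 10.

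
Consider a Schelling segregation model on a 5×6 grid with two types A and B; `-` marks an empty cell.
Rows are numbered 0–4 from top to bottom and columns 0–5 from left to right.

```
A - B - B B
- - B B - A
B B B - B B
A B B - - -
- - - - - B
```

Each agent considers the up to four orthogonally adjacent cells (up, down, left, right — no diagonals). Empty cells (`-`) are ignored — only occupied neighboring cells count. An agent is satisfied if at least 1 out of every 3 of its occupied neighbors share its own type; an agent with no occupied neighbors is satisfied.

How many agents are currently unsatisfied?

(0,0)A 0/0 ok
(0,2)B 1/1 ok
(0,4)B 1/1 ok
(0,5)B 1/2 ok
(1,2)B 3/3 ok
(1,3)B 1/1 ok
(1,5)A 0/2 unhappy
(2,0)B 1/2 ok
(2,1)B 3/3 ok
(2,2)B 3/3 ok
(2,4)B 1/1 ok
(2,5)B 1/2 ok
(3,0)A 0/2 unhappy
(3,1)B 2/3 ok
(3,2)B 2/2 ok
(4,5)B 0/0 ok
Unsatisfied: (1,5), (3,0) — 2 in total.

2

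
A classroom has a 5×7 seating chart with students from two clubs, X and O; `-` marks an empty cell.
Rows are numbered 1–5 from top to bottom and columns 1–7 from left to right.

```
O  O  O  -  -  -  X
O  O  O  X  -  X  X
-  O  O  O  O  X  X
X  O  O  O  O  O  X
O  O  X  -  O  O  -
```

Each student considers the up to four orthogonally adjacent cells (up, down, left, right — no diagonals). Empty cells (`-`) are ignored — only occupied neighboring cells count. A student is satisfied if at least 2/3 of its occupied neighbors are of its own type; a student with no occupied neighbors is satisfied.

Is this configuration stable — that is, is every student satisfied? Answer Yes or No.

Row 1: (1,1)O 2/2 satisfied · (1,2)O 3/3 satisfied · (1,3)O 2/2 satisfied · (1,7)X 1/1 satisfied
Row 2: (2,1)O 2/2 satisfied · (2,2)O 4/4 satisfied · (2,3)O 3/4 satisfied · (2,4)X 0/2 not · (2,6)X 2/2 satisfied · (2,7)X 3/3 satisfied
Row 3: (3,2)O 3/3 satisfied · (3,3)O 4/4 satisfied · (3,4)O 3/4 satisfied · (3,5)O 2/3 satisfied · (3,6)X 2/4 not · (3,7)X 3/3 satisfied
Row 4: (4,1)X 0/2 not · (4,2)O 3/4 satisfied · (4,3)O 3/4 satisfied · (4,4)O 3/3 satisfied · (4,5)O 4/4 satisfied · (4,6)O 2/4 not · (4,7)X 1/2 not
Row 5: (5,1)O 1/2 not · (5,2)O 2/3 satisfied · (5,3)X 0/2 not · (5,5)O 2/2 satisfied · (5,6)O 2/2 satisfied
For instance (2,4) has only 0/2 same-type neighbors, below 2/3.

No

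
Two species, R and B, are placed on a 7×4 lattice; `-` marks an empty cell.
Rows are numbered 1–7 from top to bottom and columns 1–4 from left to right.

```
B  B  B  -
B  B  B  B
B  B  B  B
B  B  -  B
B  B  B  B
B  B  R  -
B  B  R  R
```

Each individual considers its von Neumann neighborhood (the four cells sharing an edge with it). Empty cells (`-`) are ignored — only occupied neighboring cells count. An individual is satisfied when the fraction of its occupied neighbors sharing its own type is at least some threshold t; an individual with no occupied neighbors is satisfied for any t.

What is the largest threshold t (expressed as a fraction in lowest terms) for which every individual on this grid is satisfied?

1/3

(1,1)B 2/2
(1,2)B 3/3
(1,3)B 2/2
(2,1)B 3/3
(2,2)B 4/4
(2,3)B 4/4
(2,4)B 2/2
(3,1)B 3/3
(3,2)B 4/4
(3,3)B 3/3
(3,4)B 3/3
(4,1)B 3/3
(4,2)B 3/3
(4,4)B 2/2
(5,1)B 3/3
(5,2)B 4/4
(5,3)B 2/3
(5,4)B 2/2
(6,1)B 3/3
(6,2)B 3/4
(6,3)R 1/3
(7,1)B 2/2
(7,2)B 2/3
(7,3)R 2/3
(7,4)R 1/1
The smallest same-type fraction is 1/3 at (6,3), which reduces to 1/3. Any threshold above that leaves this individual unsatisfied.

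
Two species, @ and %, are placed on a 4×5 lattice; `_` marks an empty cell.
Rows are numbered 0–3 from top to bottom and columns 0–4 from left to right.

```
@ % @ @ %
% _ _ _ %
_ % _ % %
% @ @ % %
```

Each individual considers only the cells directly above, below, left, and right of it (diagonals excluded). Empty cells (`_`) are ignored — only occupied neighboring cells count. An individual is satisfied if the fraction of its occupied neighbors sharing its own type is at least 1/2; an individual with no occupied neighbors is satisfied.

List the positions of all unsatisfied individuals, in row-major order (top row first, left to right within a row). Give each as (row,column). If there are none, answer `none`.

Row 0: (0,0)@ 0/2 not · (0,1)% 0/2 not · (0,2)@ 1/2 satisfied · (0,3)@ 1/2 satisfied · (0,4)% 1/2 satisfied
Row 1: (1,0)% 0/1 not · (1,4)% 2/2 satisfied
Row 2: (2,1)% 0/1 not · (2,3)% 2/2 satisfied · (2,4)% 3/3 satisfied
Row 3: (3,0)% 0/1 not · (3,1)@ 1/3 not · (3,2)@ 1/2 satisfied · (3,3)% 2/3 satisfied · (3,4)% 2/2 satisfied

(0,0), (0,1), (1,0), (2,1), (3,0), (3,1)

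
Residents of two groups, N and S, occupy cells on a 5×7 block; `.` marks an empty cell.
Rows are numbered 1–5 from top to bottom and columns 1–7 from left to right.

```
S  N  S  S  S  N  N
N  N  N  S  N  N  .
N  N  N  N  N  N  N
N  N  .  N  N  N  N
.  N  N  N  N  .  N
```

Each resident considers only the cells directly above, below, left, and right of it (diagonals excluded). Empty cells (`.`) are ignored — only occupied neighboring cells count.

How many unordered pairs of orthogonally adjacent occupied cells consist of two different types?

9

Scan each occupied cell's neighbors to the right and below so each pair is counted once.
From row 1: 6 unlike of 12 pairs (running 6/12).
From row 2: 3 unlike of 11 pairs (running 9/23).
From row 3: 0 unlike of 12 pairs (running 9/35).
From row 4: 0 unlike of 8 pairs (running 9/43).
From row 5: 0 unlike of 3 pairs (running 9/46).
Total adjacent occupied pairs: 46; unlike-type pairs: 9.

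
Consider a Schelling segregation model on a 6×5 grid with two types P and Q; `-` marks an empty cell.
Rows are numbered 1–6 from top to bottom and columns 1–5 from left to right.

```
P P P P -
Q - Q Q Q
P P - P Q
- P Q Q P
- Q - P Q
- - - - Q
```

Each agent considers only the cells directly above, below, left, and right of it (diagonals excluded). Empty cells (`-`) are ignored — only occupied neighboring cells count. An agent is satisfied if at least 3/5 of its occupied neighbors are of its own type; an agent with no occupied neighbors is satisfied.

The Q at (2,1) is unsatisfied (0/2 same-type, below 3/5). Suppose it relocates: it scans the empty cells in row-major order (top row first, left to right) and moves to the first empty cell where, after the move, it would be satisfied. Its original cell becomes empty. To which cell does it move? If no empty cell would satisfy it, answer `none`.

Vacating (2,1). Empty cells in order:
  (1,5): 1/2 same-type → still unsatisfied.
  (2,2): 1/3 same-type → still unsatisfied.
  (3,3): 2/4 same-type → still unsatisfied.
  (4,1): 0/2 same-type → still unsatisfied.
  (5,1): 1/1 same-type → satisfied — stop here.

(5,1)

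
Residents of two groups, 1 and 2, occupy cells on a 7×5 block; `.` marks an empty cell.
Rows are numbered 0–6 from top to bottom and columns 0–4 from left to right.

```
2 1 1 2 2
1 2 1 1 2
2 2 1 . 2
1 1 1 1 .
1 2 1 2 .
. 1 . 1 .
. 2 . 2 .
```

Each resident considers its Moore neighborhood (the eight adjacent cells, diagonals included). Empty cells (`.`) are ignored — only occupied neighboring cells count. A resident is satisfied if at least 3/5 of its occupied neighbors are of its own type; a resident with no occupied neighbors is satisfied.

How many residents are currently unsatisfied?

17

(0,0)2 1/3 not
(0,1)1 3/5 satisfied
(0,2)1 3/5 satisfied
(0,3)2 2/5 not
(0,4)2 2/3 satisfied
(1,0)1 1/5 not
(1,1)2 3/8 not
(1,2)1 4/7 not
(1,3)1 3/7 not
(1,4)2 3/4 satisfied
(2,0)2 2/5 not
(2,1)2 2/8 not
(2,2)1 5/7 satisfied
(2,4)2 1/3 not
(3,0)1 2/5 not
(3,1)1 5/8 satisfied
(3,2)1 4/7 not
(3,3)1 3/5 satisfied
(4,0)1 3/4 satisfied
(4,1)2 0/6 not
(4,2)1 5/7 satisfied
(4,3)2 0/4 not
(5,1)1 2/4 not
(5,3)1 1/3 not
(6,1)2 0/1 not
(6,3)2 0/1 not
Unsatisfied: (0,0), (0,3), (1,0), (1,1), (1,2), (1,3), (2,0), (2,1), (2,4), (3,0), (3,2), (4,1), (4,3), (5,1), (5,3), (6,1), (6,3) — 17 in total.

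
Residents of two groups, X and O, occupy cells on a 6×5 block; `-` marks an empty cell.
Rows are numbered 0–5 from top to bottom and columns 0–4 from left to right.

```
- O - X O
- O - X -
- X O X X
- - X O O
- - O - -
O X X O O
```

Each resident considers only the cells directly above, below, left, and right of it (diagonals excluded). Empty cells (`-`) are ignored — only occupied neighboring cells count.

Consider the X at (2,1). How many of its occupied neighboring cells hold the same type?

0

Occupied neighbors of (2,1): (1,1)=O, (2,2)=O.
Same type (X): 0 of 2.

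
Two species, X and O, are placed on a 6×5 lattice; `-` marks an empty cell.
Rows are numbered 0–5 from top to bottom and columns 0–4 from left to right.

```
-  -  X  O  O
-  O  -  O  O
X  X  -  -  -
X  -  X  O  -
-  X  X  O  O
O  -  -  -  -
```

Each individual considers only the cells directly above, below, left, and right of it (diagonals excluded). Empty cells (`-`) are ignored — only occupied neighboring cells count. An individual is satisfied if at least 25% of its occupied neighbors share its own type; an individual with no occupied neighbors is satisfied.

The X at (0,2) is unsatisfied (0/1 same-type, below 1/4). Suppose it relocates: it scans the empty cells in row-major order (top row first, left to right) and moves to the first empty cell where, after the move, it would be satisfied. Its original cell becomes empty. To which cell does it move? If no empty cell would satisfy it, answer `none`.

(0,0)

Vacating (0,2). Empty cells in order:
  (0,0): 0/0 same-type → satisfied — stop here.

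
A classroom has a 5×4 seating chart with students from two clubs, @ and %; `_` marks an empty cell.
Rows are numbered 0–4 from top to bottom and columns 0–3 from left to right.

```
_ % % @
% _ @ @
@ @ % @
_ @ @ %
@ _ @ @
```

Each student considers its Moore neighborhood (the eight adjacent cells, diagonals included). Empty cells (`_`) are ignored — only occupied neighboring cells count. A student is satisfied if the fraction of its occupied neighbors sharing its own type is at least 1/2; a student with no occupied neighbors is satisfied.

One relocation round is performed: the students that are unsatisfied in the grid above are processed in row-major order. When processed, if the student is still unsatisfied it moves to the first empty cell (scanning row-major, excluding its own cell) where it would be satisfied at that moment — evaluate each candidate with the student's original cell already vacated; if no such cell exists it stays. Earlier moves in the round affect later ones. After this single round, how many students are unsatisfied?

Initially unsatisfied (in order): (0,2), (1,0), (2,2), (3,3).
  (0,2) → (0,0).
  (1,0): now satisfied by earlier moves; stays.
  (2,2) → (1,1).
  (3,3): no empty cell satisfies it; stays.
Resulting grid:
% % _ @
% % @ @
@ @ _ @
_ @ @ %
@ _ @ @
Unsatisfied now: (3,3).

1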